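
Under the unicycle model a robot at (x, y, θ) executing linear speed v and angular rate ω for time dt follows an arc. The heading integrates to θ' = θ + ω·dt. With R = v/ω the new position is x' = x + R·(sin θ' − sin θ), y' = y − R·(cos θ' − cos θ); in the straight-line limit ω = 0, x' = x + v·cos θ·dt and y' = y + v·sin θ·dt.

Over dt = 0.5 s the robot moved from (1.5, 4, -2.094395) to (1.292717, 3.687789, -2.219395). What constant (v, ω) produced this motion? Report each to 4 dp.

v = 0.7500, ω = -0.2500

Δθ = -2.219395 − -2.094395 = -0.125000
ω = Δθ/dt = -0.125000/0.5 = -0.2500
R = −Δy/(cos θ' − cos θ) = -3.0000
v = R·ω = -3.0000·-0.2500 = 0.7500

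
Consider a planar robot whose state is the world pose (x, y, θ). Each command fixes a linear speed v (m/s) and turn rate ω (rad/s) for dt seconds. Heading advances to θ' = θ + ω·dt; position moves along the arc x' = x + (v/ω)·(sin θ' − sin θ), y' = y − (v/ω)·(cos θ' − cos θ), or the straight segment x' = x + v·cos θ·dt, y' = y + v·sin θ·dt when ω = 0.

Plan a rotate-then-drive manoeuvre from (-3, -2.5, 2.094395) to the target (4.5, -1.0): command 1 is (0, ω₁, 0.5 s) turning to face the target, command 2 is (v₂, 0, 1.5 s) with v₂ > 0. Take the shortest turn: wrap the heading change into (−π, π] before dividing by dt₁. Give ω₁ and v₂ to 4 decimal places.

heading to target = atan2(-1−-2.5, 4.5−-3) = 0.1974
Δθ = wrap(0.1974 − 2.0944) = -1.8970; ω₁ = Δθ/dt₁ = -3.7940
distance = √((4.5−-3)² + (-1−-2.5)²) = 7.6485; v₂ = distance/dt₂ = 5.0990

ω₁ = -3.7940, v₂ = 5.0990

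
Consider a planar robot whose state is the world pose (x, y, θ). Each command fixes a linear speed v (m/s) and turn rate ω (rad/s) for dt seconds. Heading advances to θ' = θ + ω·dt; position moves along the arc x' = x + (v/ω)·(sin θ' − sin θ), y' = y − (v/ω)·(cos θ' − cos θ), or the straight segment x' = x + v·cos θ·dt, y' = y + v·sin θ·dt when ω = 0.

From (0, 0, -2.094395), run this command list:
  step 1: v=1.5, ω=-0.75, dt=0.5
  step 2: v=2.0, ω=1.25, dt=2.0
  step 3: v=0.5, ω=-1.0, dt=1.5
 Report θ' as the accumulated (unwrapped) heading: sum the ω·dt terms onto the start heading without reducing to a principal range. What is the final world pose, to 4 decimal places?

(1.0714, -3.8652, -1.4694)

step 1: θ'=-2.4694 (R=-2.0000) → pose (-0.4866, -0.5649, -2.4694)
step 2: θ'=0.0306 (R=1.6000) → pose (0.5587, -3.4161, 0.0306)
step 3: θ'=-1.4694 (R=-0.5000) → pose (1.0714, -3.8652, -1.4694)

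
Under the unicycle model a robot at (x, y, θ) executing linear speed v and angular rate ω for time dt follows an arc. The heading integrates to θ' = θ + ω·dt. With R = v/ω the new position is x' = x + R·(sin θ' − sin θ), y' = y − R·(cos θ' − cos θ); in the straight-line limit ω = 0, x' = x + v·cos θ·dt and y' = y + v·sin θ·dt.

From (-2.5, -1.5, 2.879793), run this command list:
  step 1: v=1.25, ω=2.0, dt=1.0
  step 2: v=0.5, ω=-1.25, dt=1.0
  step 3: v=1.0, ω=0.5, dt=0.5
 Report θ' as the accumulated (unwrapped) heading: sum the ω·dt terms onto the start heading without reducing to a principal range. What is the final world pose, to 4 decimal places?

step 1: θ'=4.8798 (R=0.6250) → pose (-3.2780, -2.2078, 4.8798)
step 2: θ'=3.6298 (R=-0.4000) → pose (-3.4848, -2.6278, 3.6298)
step 3: θ'=3.8798 (R=2.0000) → pose (-3.8927, -2.9148, 3.8798)

(-3.8927, -2.9148, 3.8798)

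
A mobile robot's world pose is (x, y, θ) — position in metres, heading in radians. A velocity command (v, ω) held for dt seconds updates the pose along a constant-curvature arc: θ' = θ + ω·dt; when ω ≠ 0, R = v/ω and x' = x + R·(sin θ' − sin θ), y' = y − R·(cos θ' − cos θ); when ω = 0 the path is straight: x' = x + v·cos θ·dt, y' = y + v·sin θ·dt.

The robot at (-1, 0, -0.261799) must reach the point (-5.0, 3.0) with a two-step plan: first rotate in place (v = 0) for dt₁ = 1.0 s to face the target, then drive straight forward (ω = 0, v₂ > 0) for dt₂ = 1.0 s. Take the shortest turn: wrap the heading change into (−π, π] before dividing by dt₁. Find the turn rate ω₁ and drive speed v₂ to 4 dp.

ω₁ = 2.7599, v₂ = 5.0000

heading to target = atan2(3−0, -5−-1) = 2.4981
Δθ = wrap(2.4981 − -0.2618) = 2.7599; ω₁ = Δθ/dt₁ = 2.7599
distance = √((-5−-1)² + (3−0)²) = 5.0000; v₂ = distance/dt₂ = 5.0000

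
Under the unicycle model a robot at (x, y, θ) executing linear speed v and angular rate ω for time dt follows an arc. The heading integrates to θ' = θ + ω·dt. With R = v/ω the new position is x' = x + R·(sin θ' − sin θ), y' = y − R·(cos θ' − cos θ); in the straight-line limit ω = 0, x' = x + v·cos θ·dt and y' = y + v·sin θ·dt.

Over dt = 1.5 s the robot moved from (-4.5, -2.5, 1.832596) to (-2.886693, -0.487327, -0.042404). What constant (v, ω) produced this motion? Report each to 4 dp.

Δθ = -0.042404 − 1.832596 = -1.875000
ω = Δθ/dt = -1.875000/1.5 = -1.2500
R = −Δy/(cos θ' − cos θ) = -1.6000
v = R·ω = -1.6000·-1.2500 = 2.0000

v = 2.0000, ω = -1.2500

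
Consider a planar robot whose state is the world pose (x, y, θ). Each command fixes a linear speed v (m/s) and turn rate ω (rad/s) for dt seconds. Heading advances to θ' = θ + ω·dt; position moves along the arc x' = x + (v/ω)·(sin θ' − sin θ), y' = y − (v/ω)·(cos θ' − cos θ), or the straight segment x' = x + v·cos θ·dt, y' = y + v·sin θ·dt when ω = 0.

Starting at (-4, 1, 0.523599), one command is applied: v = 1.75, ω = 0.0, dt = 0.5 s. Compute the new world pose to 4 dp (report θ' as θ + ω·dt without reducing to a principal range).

θ' = 0.5236 + 0.0·0.5 = 0.5236
ω = 0 → straight: x' = -4 + 1.75·cos(0.5236)·0.5 = -3.2422
y' = 1 + 1.75·sin(0.5236)·0.5 = 1.4375

(-3.2422, 1.4375, 0.5236)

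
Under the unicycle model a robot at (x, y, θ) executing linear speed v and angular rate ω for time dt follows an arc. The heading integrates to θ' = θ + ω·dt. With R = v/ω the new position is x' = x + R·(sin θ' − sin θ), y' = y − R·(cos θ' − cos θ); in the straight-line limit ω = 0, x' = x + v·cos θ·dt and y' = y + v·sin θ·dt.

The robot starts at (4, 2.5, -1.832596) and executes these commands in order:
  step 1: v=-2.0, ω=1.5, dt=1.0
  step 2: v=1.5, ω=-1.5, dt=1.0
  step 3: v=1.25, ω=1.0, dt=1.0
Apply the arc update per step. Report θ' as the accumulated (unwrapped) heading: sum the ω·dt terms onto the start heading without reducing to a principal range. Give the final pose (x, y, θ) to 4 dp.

step 1: θ'=-0.3326 (R=-1.3333) → pose (3.1474, 4.1054, -0.3326)
step 2: θ'=-1.8326 (R=-1.0000) → pose (3.7869, 2.9013, -1.8326)
step 3: θ'=-0.8326 (R=1.2500) → pose (4.0697, 1.7366, -0.8326)

(4.0697, 1.7366, -0.8326)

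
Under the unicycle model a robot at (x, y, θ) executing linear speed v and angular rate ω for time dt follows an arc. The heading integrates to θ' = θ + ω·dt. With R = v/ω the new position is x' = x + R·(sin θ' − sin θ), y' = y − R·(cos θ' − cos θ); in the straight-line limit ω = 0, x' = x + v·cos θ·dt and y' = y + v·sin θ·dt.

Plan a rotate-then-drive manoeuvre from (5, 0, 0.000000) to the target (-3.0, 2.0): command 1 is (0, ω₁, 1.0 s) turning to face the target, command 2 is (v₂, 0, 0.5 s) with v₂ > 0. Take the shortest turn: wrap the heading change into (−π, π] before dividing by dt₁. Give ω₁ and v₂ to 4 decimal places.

heading to target = atan2(2−0, -3−5) = 2.8966
Δθ = wrap(2.8966 − 0.0000) = 2.8966; ω₁ = Δθ/dt₁ = 2.8966
distance = √((-3−5)² + (2−0)²) = 8.2462; v₂ = distance/dt₂ = 16.4924

ω₁ = 2.8966, v₂ = 16.4924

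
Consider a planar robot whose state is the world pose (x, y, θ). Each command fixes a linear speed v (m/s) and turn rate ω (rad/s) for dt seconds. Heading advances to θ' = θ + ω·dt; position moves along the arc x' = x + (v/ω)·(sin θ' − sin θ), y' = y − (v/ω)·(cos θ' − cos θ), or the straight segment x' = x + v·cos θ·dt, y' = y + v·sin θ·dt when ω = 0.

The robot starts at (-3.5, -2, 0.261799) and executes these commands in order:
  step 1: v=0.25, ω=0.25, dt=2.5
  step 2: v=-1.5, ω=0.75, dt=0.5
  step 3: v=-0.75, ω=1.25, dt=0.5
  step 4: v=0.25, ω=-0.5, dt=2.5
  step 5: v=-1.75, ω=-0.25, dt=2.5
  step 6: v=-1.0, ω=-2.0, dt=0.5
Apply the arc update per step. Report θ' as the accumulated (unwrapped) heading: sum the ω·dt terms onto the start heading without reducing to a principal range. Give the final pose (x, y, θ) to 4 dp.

step 1: θ'=0.8868 (R=1.0000) → pose (-2.9838, -1.6660, 0.8868)
step 2: θ'=1.2618 (R=-2.0000) → pose (-3.3389, -2.3216, 1.2618)
step 3: θ'=1.8868 (R=-0.6000) → pose (-3.3376, -2.6905, 1.8868)
step 4: θ'=0.6368 (R=-0.5000) → pose (-3.1597, -2.1331, 0.6368)
step 5: θ'=0.0118 (R=7.0000) → pose (-7.2395, -3.5046, 0.0118)
step 6: θ'=-0.9882 (R=0.5000) → pose (-7.6629, -3.2797, -0.9882)

(-7.6629, -3.2797, -0.9882)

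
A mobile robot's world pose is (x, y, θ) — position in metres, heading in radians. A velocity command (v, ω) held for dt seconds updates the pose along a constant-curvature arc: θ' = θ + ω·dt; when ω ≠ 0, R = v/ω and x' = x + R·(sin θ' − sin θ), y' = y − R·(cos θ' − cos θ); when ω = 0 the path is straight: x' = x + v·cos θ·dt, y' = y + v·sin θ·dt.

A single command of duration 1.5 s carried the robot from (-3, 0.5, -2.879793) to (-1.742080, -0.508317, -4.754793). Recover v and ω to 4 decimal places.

v = -1.2500, ω = -1.2500

Δθ = -4.754793 − -2.879793 = -1.875000
ω = Δθ/dt = -1.875000/1.5 = -1.2500
R = Δx/(sin θ' − sin θ) = 1.0000
v = R·ω = 1.0000·-1.2500 = -1.2500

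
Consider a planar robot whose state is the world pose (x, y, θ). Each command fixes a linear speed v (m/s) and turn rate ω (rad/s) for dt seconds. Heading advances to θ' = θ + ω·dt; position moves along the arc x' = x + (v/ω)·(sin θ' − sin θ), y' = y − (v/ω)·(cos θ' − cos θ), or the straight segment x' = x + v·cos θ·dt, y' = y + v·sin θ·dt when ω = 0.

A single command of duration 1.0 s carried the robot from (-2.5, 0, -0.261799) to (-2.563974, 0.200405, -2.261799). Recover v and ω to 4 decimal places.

v = -0.2500, ω = -2.0000

Δθ = -2.261799 − -0.261799 = -2.000000
ω = Δθ/dt = -2.000000/1.0 = -2.0000
R = −Δy/(cos θ' − cos θ) = 0.1250
v = R·ω = 0.1250·-2.0000 = -0.2500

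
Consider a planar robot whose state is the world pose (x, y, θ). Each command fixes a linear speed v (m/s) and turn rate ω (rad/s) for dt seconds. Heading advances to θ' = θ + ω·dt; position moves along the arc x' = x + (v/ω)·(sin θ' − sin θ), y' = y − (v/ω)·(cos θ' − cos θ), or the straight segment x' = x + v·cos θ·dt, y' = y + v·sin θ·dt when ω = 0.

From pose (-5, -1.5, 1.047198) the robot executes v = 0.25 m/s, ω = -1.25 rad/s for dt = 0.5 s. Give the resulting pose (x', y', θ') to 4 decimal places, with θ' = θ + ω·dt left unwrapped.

θ' = 1.0472 + -1.25·0.5 = 0.4222
R = v/ω = 0.25/-1.25 = -0.2000
x' = -5 + -0.2000·(sin 0.4222 − sin 1.0472) = -4.9087
y' = -1.5 − -0.2000·(cos 0.4222 − cos 1.0472) = -1.4176

(-4.9087, -1.4176, 0.4222)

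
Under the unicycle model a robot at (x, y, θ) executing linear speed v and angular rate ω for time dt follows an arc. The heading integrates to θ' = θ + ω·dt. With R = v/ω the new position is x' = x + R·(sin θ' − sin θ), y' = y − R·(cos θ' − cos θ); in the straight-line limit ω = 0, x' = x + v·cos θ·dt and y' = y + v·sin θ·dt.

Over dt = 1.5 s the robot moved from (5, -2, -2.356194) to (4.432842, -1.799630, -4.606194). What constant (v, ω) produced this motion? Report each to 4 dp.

v = 0.5000, ω = -1.5000

Δθ = -4.606194 − -2.356194 = -2.250000
ω = Δθ/dt = -2.250000/1.5 = -1.5000
R = Δx/(sin θ' − sin θ) = -0.3333
v = R·ω = -0.3333·-1.5000 = 0.5000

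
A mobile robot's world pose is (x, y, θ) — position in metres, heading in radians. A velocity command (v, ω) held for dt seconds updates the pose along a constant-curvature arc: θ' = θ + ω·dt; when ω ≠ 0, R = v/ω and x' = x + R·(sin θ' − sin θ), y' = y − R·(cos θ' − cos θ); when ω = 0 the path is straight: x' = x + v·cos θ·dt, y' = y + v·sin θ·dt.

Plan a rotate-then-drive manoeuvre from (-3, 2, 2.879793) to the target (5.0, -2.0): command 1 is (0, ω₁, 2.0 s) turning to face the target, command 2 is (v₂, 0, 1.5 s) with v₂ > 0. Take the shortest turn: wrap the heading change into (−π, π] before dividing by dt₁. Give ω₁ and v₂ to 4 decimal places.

heading to target = atan2(-2−2, 5−-3) = -0.4636
Δθ = wrap(-0.4636 − 2.8798) = 2.9397; ω₁ = Δθ/dt₁ = 1.4699
distance = √((5−-3)² + (-2−2)²) = 8.9443; v₂ = distance/dt₂ = 5.9628

ω₁ = 1.4699, v₂ = 5.9628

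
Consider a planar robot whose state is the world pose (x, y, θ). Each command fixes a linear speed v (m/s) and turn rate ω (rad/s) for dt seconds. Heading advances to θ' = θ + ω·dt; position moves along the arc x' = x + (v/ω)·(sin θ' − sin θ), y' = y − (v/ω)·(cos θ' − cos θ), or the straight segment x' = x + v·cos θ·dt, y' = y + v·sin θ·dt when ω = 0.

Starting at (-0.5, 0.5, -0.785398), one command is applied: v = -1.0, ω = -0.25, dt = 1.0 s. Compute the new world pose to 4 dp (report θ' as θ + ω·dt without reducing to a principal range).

(-1.1118, 1.2877, -1.0354)

θ' = -0.7854 + -0.25·1.0 = -1.0354
R = v/ω = -1.0/-0.25 = 4.0000
x' = -0.5 + 4.0000·(sin -1.0354 − sin -0.7854) = -1.1118
y' = 0.5 − 4.0000·(cos -1.0354 − cos -0.7854) = 1.2877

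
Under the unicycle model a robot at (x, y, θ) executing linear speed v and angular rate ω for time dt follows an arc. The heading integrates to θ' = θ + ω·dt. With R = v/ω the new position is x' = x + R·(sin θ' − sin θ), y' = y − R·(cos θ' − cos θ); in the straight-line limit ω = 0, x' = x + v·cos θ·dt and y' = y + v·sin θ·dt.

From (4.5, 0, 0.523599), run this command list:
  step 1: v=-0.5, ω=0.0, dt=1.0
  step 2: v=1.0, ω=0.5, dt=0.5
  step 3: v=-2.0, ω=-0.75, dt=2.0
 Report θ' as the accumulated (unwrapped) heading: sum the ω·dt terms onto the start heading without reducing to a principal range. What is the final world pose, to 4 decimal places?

step 1: θ'=0.5236 (straight) → pose (4.0670, -0.2500, 0.5236)
step 2: θ'=0.7736 (R=2.0000) → pose (4.4644, 0.0512, 0.7736)
step 3: θ'=-0.7264 (R=2.6667) → pose (0.8300, -0.0345, -0.7264)

(0.8300, -0.0345, -0.7264)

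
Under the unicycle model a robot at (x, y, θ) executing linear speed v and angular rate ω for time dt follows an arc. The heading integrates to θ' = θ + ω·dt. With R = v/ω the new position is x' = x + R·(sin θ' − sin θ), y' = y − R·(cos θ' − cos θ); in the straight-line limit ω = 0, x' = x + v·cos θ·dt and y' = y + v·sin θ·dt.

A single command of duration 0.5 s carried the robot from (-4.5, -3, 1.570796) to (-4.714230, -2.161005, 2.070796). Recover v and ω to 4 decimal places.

v = 1.7500, ω = 1.0000

Δθ = 2.070796 − 1.570796 = 0.500000
ω = Δθ/dt = 0.500000/0.5 = 1.0000
R = −Δy/(cos θ' − cos θ) = 1.7500
v = R·ω = 1.7500·1.0000 = 1.7500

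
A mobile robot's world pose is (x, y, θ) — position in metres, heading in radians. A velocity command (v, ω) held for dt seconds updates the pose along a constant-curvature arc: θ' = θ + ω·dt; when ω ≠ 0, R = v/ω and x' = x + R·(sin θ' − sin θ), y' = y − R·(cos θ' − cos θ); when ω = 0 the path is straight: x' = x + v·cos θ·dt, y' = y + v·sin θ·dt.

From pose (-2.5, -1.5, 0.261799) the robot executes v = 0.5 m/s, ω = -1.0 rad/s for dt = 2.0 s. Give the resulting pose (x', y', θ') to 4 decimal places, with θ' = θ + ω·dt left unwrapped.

θ' = 0.2618 + -1.0·2.0 = -1.7382
R = v/ω = 0.5/-1.0 = -0.5000
x' = -2.5 + -0.5000·(sin -1.7382 − sin 0.2618) = -1.8776
y' = -1.5 − -0.5000·(cos -1.7382 − cos 0.2618) = -2.0663

(-1.8776, -2.0663, -1.7382)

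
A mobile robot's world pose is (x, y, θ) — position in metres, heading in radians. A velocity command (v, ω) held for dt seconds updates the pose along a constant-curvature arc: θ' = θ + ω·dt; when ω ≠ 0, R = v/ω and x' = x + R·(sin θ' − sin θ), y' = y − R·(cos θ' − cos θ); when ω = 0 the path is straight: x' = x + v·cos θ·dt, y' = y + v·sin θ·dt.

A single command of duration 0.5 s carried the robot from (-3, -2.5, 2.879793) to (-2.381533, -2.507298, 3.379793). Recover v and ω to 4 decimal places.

v = -1.2500, ω = 1.0000

Δθ = 3.379793 − 2.879793 = 0.500000
ω = Δθ/dt = 0.500000/0.5 = 1.0000
R = Δx/(sin θ' − sin θ) = -1.2500
v = R·ω = -1.2500·1.0000 = -1.2500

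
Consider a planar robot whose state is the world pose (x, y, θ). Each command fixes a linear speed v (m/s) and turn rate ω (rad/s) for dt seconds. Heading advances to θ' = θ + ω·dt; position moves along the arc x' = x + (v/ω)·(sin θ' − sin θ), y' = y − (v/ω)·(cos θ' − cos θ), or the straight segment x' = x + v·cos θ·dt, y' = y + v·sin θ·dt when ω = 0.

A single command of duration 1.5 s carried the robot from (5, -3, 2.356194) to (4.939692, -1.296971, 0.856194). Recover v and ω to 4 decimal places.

Δθ = 0.856194 − 2.356194 = -1.500000
ω = Δθ/dt = -1.500000/1.5 = -1.0000
R = −Δy/(cos θ' − cos θ) = -1.2500
v = R·ω = -1.2500·-1.0000 = 1.2500

v = 1.2500, ω = -1.0000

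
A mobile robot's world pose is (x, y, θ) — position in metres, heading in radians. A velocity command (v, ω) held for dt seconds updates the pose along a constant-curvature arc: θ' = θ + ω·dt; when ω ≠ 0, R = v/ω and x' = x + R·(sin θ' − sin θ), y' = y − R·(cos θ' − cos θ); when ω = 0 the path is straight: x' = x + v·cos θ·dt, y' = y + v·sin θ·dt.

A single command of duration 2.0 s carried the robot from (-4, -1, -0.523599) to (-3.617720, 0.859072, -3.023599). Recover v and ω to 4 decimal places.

v = -1.2500, ω = -1.2500

Δθ = -3.023599 − -0.523599 = -2.500000
ω = Δθ/dt = -2.500000/2.0 = -1.2500
R = −Δy/(cos θ' − cos θ) = 1.0000
v = R·ω = 1.0000·-1.2500 = -1.2500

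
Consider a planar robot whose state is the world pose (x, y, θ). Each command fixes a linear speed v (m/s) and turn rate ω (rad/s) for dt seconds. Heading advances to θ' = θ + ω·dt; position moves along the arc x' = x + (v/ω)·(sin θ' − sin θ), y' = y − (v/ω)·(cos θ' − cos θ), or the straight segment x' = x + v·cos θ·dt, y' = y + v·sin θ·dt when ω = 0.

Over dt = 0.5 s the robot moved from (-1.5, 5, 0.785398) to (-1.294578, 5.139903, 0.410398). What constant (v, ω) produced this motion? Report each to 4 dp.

v = 0.5000, ω = -0.7500

Δθ = 0.410398 − 0.785398 = -0.375000
ω = Δθ/dt = -0.375000/0.5 = -0.7500
R = Δx/(sin θ' − sin θ) = -0.6667
v = R·ω = -0.6667·-0.7500 = 0.5000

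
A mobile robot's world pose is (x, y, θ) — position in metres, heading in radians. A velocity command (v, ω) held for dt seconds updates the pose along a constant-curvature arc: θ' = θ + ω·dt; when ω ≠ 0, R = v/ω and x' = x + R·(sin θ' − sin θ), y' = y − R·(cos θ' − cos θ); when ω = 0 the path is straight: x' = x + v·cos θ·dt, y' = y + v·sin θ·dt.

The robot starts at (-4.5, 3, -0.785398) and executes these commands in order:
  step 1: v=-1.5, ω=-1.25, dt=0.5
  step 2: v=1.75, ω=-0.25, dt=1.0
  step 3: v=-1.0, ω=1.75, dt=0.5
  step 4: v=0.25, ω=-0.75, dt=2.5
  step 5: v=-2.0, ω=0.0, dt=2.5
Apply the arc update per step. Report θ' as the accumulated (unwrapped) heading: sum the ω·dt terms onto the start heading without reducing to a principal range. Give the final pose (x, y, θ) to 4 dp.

(-0.5886, 4.1507, -2.6604)

step 1: θ'=-1.4104 (R=1.2000) → pose (-4.8361, 3.6569, -1.4104)
step 2: θ'=-1.6604 (R=-7.0000) → pose (-4.7743, 1.9125, -1.6604)
step 3: θ'=-0.7854 (R=-0.5714) → pose (-4.9394, 2.3677, -0.7854)
step 4: θ'=-2.6604 (R=-0.3333) → pose (-5.0208, 1.8365, -2.6604)
step 5: θ'=-2.6604 (straight) → pose (-0.5886, 4.1507, -2.6604)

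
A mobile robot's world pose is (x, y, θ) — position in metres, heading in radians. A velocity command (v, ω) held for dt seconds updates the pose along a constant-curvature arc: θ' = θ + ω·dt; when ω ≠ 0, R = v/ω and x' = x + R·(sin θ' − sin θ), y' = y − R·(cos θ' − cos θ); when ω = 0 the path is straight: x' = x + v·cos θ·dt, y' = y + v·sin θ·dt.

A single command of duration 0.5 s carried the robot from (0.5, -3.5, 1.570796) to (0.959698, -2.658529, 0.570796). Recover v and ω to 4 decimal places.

Δθ = 0.570796 − 1.570796 = -1.000000
ω = Δθ/dt = -1.000000/0.5 = -2.0000
R = −Δy/(cos θ' − cos θ) = -1.0000
v = R·ω = -1.0000·-2.0000 = 2.0000

v = 2.0000, ω = -2.0000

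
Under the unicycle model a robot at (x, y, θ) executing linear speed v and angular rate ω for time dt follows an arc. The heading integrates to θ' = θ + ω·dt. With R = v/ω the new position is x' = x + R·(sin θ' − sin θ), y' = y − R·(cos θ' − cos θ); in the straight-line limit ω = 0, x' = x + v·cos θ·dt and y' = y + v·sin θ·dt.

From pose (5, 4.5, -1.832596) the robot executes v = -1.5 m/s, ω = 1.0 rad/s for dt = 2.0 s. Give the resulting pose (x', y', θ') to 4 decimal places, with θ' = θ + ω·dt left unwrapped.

θ' = -1.8326 + 1.0·2.0 = 0.1674
R = v/ω = -1.5/1.0 = -1.5000
x' = 5 + -1.5000·(sin 0.1674 − sin -1.8326) = 3.3012
y' = 4.5 − -1.5000·(cos 0.1674 − cos -1.8326) = 6.3673

(3.3012, 6.3673, 0.1674)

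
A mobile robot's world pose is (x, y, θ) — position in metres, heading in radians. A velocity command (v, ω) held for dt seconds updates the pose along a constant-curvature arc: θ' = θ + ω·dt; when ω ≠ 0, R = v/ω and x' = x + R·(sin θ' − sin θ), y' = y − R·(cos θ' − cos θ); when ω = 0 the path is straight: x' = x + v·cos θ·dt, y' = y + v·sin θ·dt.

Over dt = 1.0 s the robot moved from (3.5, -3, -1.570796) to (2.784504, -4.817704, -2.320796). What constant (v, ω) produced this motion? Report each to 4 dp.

v = 2.0000, ω = -0.7500

Δθ = -2.320796 − -1.570796 = -0.750000
ω = Δθ/dt = -0.750000/1.0 = -0.7500
R = −Δy/(cos θ' − cos θ) = -2.6667
v = R·ω = -2.6667·-0.7500 = 2.0000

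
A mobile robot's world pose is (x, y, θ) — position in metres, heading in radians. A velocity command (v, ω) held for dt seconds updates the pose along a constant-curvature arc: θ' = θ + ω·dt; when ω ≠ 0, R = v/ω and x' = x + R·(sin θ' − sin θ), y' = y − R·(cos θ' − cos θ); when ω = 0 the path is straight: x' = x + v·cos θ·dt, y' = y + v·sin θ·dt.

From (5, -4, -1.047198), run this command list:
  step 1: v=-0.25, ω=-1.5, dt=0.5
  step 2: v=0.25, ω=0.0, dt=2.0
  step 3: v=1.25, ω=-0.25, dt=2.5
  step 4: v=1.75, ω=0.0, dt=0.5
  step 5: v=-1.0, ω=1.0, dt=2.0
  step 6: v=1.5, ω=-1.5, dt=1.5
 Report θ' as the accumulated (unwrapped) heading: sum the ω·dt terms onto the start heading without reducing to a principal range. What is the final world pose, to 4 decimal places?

(2.4272, -7.7214, -2.6722)

step 1: θ'=-1.7972 (R=0.1667) → pose (4.9819, -3.8793, -1.7972)
step 2: θ'=-1.7972 (straight) → pose (4.8697, -4.3665, -1.7972)
step 3: θ'=-2.4222 (R=-5.0000) → pose (3.2919, -7.0052, -2.4222)
step 4: θ'=-2.4222 (straight) → pose (2.6338, -7.5817, -2.4222)
step 5: θ'=-0.4222 (R=-1.0000) → pose (2.3846, -5.9173, -0.4222)
step 6: θ'=-2.6722 (R=-1.0000) → pose (2.4272, -7.7214, -2.6722)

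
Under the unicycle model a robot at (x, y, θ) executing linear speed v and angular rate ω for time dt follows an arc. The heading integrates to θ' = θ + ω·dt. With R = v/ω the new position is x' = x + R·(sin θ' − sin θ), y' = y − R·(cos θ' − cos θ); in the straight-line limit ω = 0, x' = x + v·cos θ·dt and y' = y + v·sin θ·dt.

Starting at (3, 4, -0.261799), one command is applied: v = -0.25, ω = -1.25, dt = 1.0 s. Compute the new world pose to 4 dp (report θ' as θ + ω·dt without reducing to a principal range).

(2.8521, 4.1814, -1.5118)

θ' = -0.2618 + -1.25·1.0 = -1.5118
R = v/ω = -0.25/-1.25 = 0.2000
x' = 3 + 0.2000·(sin -1.5118 − sin -0.2618) = 2.8521
y' = 4 − 0.2000·(cos -1.5118 − cos -0.2618) = 4.1814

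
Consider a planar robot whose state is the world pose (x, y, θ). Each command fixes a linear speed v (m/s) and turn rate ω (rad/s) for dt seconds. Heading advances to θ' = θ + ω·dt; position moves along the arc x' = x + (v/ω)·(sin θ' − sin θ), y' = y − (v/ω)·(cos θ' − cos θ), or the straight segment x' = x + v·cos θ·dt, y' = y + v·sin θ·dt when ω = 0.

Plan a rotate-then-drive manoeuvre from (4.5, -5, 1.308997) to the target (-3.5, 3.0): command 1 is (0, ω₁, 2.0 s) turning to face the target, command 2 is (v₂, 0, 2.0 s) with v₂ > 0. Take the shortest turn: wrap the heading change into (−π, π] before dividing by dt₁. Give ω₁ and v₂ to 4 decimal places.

heading to target = atan2(3−-5, -3.5−4.5) = 2.3562
Δθ = wrap(2.3562 − 1.3090) = 1.0472; ω₁ = Δθ/dt₁ = 0.5236
distance = √((-3.5−4.5)² + (3−-5)²) = 11.3137; v₂ = distance/dt₂ = 5.6569

ω₁ = 0.5236, v₂ = 5.6569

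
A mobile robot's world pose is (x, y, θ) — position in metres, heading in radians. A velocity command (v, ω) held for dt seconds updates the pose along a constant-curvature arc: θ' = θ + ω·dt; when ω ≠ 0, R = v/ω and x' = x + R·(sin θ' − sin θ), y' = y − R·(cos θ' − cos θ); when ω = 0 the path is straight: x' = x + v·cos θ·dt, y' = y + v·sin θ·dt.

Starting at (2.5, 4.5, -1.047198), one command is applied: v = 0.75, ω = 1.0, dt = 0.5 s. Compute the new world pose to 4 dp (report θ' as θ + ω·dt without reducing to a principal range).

(2.7593, 4.2345, -0.5472)

θ' = -1.0472 + 1.0·0.5 = -0.5472
R = v/ω = 0.75/1.0 = 0.7500
x' = 2.5 + 0.7500·(sin -0.5472 − sin -1.0472) = 2.7593
y' = 4.5 − 0.7500·(cos -0.5472 − cos -1.0472) = 4.2345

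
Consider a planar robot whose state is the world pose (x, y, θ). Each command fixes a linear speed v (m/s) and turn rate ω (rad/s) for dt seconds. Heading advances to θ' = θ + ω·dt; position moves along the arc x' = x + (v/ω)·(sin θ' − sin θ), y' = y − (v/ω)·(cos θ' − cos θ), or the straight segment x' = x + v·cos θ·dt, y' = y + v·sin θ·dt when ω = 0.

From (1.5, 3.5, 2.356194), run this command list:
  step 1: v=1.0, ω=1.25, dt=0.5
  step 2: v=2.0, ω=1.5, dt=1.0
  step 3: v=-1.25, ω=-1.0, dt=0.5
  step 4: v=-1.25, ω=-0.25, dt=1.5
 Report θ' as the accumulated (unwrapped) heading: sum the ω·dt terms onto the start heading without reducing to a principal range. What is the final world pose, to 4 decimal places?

step 1: θ'=2.9812 (R=0.8000) → pose (1.0621, 3.7240, 2.9812)
step 2: θ'=4.4812 (R=1.3333) → pose (-0.4487, 2.7133, 4.4812)
step 3: θ'=3.9812 (R=1.2500) → pose (-0.1625, 3.2616, 3.9812)
step 4: θ'=3.6062 (R=5.0000) → pose (1.3191, 4.3928, 3.6062)

(1.3191, 4.3928, 3.6062)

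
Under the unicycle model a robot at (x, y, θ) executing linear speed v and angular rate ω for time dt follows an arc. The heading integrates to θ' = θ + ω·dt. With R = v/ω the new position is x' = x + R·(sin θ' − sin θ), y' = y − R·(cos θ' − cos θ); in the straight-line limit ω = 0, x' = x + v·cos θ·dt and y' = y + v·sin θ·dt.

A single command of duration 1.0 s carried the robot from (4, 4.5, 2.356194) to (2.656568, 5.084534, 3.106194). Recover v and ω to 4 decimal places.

v = 1.5000, ω = 0.7500

Δθ = 3.106194 − 2.356194 = 0.750000
ω = Δθ/dt = 0.750000/1.0 = 0.7500
R = Δx/(sin θ' − sin θ) = 2.0000
v = R·ω = 2.0000·0.7500 = 1.5000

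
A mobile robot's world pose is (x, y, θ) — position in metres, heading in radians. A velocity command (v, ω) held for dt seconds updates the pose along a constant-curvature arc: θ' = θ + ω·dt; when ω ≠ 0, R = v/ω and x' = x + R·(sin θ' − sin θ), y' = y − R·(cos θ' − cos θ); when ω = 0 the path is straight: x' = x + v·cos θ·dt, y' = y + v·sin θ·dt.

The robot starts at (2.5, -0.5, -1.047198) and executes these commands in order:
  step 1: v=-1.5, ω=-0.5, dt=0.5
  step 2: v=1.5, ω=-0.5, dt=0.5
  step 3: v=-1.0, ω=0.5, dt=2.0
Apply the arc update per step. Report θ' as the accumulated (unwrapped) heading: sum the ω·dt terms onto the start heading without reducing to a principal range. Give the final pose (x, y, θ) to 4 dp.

(1.3616, 1.1104, -0.5472)

step 1: θ'=-1.2972 (R=3.0000) → pose (2.2097, 0.1894, -1.2972)
step 2: θ'=-1.5472 (R=-3.0000) → pose (2.3204, -0.5504, -1.5472)
step 3: θ'=-0.5472 (R=-2.0000) → pose (1.3616, 1.1104, -0.5472)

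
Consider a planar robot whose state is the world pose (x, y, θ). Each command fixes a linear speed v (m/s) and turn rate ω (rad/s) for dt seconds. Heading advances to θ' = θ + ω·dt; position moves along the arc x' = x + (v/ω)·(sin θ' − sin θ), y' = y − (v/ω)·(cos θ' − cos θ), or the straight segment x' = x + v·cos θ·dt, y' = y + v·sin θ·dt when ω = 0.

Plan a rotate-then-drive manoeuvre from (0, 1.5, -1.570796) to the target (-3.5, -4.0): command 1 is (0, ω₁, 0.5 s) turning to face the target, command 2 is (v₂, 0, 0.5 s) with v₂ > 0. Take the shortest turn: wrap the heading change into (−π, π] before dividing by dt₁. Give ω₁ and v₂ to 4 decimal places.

ω₁ = -1.1335, v₂ = 13.0384

heading to target = atan2(-4−1.5, -3.5−0) = -2.1375
Δθ = wrap(-2.1375 − -1.5708) = -0.5667; ω₁ = Δθ/dt₁ = -1.1335
distance = √((-3.5−0)² + (-4−1.5)²) = 6.5192; v₂ = distance/dt₂ = 13.0384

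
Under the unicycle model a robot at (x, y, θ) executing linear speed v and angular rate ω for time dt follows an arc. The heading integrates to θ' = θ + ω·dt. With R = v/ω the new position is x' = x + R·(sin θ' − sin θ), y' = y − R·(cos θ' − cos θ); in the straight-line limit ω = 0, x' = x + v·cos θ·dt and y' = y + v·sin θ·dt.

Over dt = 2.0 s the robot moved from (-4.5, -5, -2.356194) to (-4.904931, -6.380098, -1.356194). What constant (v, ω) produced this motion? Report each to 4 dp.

v = 0.7500, ω = 0.5000

Δθ = -1.356194 − -2.356194 = 1.000000
ω = Δθ/dt = 1.000000/2.0 = 0.5000
R = −Δy/(cos θ' − cos θ) = 1.5000
v = R·ω = 1.5000·0.5000 = 0.7500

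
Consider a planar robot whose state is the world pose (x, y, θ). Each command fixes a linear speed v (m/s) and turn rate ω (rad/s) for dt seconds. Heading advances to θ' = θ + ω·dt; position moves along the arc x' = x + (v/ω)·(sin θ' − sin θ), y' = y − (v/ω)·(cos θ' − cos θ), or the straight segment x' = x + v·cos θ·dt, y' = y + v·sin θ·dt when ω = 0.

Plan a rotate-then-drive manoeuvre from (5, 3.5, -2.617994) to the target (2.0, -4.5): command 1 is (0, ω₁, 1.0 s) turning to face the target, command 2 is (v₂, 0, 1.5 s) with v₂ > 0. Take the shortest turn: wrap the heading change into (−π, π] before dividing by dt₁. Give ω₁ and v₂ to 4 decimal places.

heading to target = atan2(-4.5−3.5, 2−5) = -1.9296
Δθ = wrap(-1.9296 − -2.6180) = 0.6884; ω₁ = Δθ/dt₁ = 0.6884
distance = √((2−5)² + (-4.5−3.5)²) = 8.5440; v₂ = distance/dt₂ = 5.6960

ω₁ = 0.6884, v₂ = 5.6960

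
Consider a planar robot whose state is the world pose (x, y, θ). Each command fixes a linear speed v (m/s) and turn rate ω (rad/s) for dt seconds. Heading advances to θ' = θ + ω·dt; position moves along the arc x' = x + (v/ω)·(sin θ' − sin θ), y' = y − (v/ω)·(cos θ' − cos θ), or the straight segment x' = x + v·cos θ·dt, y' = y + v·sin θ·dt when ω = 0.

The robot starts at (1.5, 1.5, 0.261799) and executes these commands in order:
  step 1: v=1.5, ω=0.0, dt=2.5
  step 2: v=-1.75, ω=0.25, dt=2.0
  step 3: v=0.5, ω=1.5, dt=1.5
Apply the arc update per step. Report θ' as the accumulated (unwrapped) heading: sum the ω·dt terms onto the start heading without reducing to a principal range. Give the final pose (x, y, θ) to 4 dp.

(1.9155, 1.3460, 3.0118)

step 1: θ'=0.2618 (straight) → pose (5.1222, 2.4706, 0.2618)
step 2: θ'=0.7618 (R=-7.0000) → pose (2.1024, 0.7743, 0.7618)
step 3: θ'=3.0118 (R=0.3333) → pose (1.9155, 1.3460, 3.0118)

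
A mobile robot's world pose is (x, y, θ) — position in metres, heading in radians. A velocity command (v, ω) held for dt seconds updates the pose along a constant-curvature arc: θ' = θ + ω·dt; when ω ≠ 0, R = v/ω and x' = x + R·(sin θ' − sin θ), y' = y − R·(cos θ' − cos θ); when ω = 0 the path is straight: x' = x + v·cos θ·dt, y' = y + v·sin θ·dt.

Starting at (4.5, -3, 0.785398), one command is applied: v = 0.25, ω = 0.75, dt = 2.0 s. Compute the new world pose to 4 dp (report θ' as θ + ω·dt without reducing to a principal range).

(4.5161, -2.5459, 2.2854)

θ' = 0.7854 + 0.75·2.0 = 2.2854
R = v/ω = 0.25/0.75 = 0.3333
x' = 4.5 + 0.3333·(sin 2.2854 − sin 0.7854) = 4.5161
y' = -3 − 0.3333·(cos 2.2854 − cos 0.7854) = -2.5459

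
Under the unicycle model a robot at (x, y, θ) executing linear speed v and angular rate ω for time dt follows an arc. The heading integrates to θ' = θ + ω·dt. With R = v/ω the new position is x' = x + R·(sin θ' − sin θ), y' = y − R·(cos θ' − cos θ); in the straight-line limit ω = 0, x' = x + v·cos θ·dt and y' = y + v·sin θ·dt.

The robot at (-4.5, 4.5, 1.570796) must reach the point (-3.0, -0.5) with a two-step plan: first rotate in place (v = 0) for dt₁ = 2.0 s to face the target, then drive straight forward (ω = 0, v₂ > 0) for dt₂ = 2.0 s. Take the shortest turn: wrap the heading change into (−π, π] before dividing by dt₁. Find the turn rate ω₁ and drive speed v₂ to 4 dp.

ω₁ = -1.4251, v₂ = 2.6101

heading to target = atan2(-0.5−4.5, -3−-4.5) = -1.2793
Δθ = wrap(-1.2793 − 1.5708) = -2.8501; ω₁ = Δθ/dt₁ = -1.4251
distance = √((-3−-4.5)² + (-0.5−4.5)²) = 5.2202; v₂ = distance/dt₂ = 2.6101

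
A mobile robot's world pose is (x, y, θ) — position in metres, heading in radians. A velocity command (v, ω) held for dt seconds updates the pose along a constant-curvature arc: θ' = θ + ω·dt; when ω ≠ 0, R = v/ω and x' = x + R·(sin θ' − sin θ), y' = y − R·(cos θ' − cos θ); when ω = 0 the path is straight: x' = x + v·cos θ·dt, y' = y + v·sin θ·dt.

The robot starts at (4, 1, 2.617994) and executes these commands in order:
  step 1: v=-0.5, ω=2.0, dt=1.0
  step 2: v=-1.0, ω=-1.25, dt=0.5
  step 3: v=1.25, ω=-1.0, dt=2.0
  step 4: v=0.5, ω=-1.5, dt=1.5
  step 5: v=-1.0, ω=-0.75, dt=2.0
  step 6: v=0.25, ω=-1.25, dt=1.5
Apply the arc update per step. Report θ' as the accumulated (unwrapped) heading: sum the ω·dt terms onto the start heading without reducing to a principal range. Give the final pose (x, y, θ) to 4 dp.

step 1: θ'=4.6180 (R=-0.2500) → pose (4.3739, 1.1929, 4.6180)
step 2: θ'=3.9930 (R=0.8000) → pose (4.5686, 1.6447, 3.9930)
step 3: θ'=1.9930 (R=-1.2500) → pose (2.4881, 1.9561, 1.9930)
step 4: θ'=-0.2570 (R=-0.3333) → pose (2.8769, 2.4151, -0.2570)
step 5: θ'=-1.7570 (R=1.3333) → pose (1.9055, 3.9515, -1.7570)
step 6: θ'=-3.6320 (R=-0.2000) → pose (1.6148, 3.8121, -3.6320)

(1.6148, 3.8121, -3.6320)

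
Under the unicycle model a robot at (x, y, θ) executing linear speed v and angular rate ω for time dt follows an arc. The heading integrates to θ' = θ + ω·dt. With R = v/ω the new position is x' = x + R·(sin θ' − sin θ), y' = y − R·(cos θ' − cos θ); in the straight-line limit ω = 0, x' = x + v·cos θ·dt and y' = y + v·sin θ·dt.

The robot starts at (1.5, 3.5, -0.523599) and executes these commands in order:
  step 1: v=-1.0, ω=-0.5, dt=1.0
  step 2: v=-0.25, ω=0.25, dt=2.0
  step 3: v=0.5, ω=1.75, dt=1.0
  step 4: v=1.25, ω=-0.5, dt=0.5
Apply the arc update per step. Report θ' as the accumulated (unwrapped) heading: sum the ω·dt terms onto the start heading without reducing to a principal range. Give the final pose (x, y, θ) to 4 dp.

step 1: θ'=-1.0236 (R=2.0000) → pose (0.7920, 4.1915, -1.0236)
step 2: θ'=-0.5236 (R=-1.0000) → pose (0.4380, 4.5372, -0.5236)
step 3: θ'=1.2264 (R=0.2857) → pose (0.8498, 4.6882, 1.2264)
step 4: θ'=0.9764 (R=-2.5000) → pose (1.1318, 5.2441, 0.9764)

(1.1318, 5.2441, 0.9764)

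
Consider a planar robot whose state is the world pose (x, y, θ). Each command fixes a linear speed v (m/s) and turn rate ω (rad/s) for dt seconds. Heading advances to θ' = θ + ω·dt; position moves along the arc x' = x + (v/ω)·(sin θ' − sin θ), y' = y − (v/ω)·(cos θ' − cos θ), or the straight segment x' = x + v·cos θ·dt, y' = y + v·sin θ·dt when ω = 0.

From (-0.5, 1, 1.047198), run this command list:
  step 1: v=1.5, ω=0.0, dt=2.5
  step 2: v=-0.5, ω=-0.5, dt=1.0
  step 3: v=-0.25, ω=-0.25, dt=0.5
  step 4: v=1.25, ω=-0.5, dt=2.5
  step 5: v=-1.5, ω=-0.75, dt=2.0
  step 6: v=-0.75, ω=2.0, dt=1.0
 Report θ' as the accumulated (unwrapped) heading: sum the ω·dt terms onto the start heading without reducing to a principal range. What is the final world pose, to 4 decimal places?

(3.6515, 6.5852, -0.3278)

step 1: θ'=1.0472 (straight) → pose (1.3750, 4.2476, 1.0472)
step 2: θ'=0.5472 (R=1.0000) → pose (1.0293, 3.8936, 0.5472)
step 3: θ'=0.4222 (R=1.0000) → pose (0.9187, 3.8354, 0.4222)
step 4: θ'=-0.8278 (R=-2.5000) → pose (3.7843, 3.2462, -0.8278)
step 5: θ'=-2.3278 (R=2.0000) → pose (3.8034, 5.9727, -2.3278)
step 6: θ'=-0.3278 (R=-0.3750) → pose (3.6515, 6.5852, -0.3278)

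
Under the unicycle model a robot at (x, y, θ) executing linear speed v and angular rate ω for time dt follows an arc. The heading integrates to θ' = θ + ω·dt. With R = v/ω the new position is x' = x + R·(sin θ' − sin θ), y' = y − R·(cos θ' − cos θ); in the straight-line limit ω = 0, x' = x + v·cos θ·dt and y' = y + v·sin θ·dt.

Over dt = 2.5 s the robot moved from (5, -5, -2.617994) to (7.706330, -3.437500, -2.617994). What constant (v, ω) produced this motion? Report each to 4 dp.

v = -1.2500, ω = 0.0000

Δθ = -2.617994 − -2.617994 = 0.000000
ω = Δθ/dt = 0.000000/2.5 = 0.0000
ω = 0 → v = (Δx·cos θ + Δy·sin θ)/dt = -1.2500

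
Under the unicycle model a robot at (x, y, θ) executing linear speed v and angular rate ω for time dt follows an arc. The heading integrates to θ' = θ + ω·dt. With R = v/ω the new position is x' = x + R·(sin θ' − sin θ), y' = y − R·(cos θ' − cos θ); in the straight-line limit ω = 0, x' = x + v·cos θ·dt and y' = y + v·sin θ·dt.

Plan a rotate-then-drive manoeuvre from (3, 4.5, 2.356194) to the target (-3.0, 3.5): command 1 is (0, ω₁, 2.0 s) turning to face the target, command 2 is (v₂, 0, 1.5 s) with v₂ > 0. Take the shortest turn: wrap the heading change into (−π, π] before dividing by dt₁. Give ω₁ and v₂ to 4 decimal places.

heading to target = atan2(3.5−4.5, -3−3) = -2.9764
Δθ = wrap(-2.9764 − 2.3562) = 0.9505; ω₁ = Δθ/dt₁ = 0.4753
distance = √((-3−3)² + (3.5−4.5)²) = 6.0828; v₂ = distance/dt₂ = 4.0552

ω₁ = 0.4753, v₂ = 4.0552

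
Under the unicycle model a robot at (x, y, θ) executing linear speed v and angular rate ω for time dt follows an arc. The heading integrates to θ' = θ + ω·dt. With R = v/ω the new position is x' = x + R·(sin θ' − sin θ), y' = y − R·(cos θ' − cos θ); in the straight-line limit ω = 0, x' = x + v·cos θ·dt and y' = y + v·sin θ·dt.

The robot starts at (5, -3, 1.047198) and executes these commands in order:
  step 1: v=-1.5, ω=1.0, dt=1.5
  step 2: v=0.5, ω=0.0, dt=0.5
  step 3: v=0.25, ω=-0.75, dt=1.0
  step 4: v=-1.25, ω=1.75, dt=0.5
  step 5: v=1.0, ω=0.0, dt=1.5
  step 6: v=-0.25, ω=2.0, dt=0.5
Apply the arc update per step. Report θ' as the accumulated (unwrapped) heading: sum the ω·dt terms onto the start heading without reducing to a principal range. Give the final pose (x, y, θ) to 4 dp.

(4.2687, -4.4459, 3.6722)

step 1: θ'=2.5472 (R=-1.5000) → pose (5.4590, -4.9927, 2.5472)
step 2: θ'=2.5472 (straight) → pose (5.2519, -4.8527, 2.5472)
step 3: θ'=1.7972 (R=-0.3333) → pose (5.1137, -4.6514, 1.7972)
step 4: θ'=2.6722 (R=-0.7143) → pose (5.4867, -5.1281, 2.6722)
step 5: θ'=2.6722 (straight) → pose (4.1489, -4.4496, 2.6722)
step 6: θ'=3.6722 (R=-0.1250) → pose (4.2687, -4.4459, 3.6722)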